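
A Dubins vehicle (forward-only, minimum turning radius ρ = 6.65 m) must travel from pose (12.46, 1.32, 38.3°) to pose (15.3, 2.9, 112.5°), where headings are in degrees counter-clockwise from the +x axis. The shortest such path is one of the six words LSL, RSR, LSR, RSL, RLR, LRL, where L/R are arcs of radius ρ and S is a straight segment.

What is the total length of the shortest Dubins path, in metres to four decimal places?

44.0991 m

Let ψ = atan2(Δy, Δx) = atan2(1.58, 2.84) = 29.0889° be the start→goal bearing.
Normalize: d = |goal − start| / ρ = 3.249923/6.65 = 0.488710, α = (θ_start − ψ) mod 360° = 9.2111° = 0.160765 rad, β = (θ_goal − ψ) mod 360° = 83.4111° = 1.455799 rad.
Common terms: sin α = 0.160073, cos α = 0.987105, sin β = 0.993395, cos β = 0.114744, cos(α−β) = 0.272280, d² = 0.238838. Work in radians in the unit-radius frame; every candidate has L = ρ·(t + p + q).
LSL: p² = 2 + d² − 2cos(α−β) + 2d(sin α − sin β) = 0.879771; p = √p² = 0.937961; φ = atan2(cos β − cos α, d + sin α − sin β) = -1.947014 rad; t = (φ − α) mod 2π = 4.175407 rad, q = (β − φ) mod 2π = 3.402813 rad → L = 6.65·(4.175407 + 0.937961 + 3.402813) = 6.65·8.516181 = 56.632603 m
RSR: p² = 2 + d² − 2cos(α−β) + 2d(sin β − sin α) = 2.508783; p = √p² = 1.583914; φ = atan2(cos α − cos β, d − sin α + sin β) = 0.583278 rad; t = (α − φ) mod 2π = 5.860672 rad, q = (φ − β) mod 2π = 5.410664 rad → L = 6.65·(5.860672 + 1.583914 + 5.410664) = 6.65·12.855250 = 85.487413 m
LSR: p² = d² − 2 + 2cos(α−β) + 2d(sin α + sin β) = -0.089178 < 0 → infeasible
RSL: p² = d² − 2 + 2cos(α−β) − 2d(sin α + sin β) = -2.344025 < 0 → infeasible
RLR: c = (6 − d² + 2cos(α−β) + 2d(sin α − sin β))/8 = 0.686402; p = 2π − arccos c = 5.468919 rad; φ = atan2(cos α − cos β, d − sin α + sin β) = 0.583278 rad; t = (α − φ + p/2) mod 2π = 2.311946 rad, q = (α − β − t + p) mod 2π = 1.861939 rad → L = 6.65·(2.311946 + 5.468919 + 1.861939) = 6.65·9.642804 = 64.124644 m
LRL: c = (6 − d² + 2cos(α−β) − 2d(sin α − sin β))/8 = 0.890029; p = 2π − arccos c = 5.809797 rad; φ = atan2(cos β − cos α, d + sin α − sin β) = -1.947014 rad; t = (φ − α + p/2) mod 2π = 0.797120 rad, q = (β − α − t + p) mod 2π = 0.024526 rad → L = 6.65·(0.797120 + 5.809797 + 0.024526) = 6.65·6.631443 = 44.099094 m
Shortest: LRL with L = 44.099094 m ≈ 44.0991 m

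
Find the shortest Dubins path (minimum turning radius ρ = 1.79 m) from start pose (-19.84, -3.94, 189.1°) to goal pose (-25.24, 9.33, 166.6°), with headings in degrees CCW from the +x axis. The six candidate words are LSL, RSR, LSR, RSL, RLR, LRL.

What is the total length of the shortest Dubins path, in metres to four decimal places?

Let ψ = atan2(Δy, Δx) = atan2(13.27, -5.40) = 112.1430° be the start→goal bearing.
Normalize: d = |goal − start| / ρ = 14.326650/1.79 = 8.003715, α = (θ_start − ψ) mod 360° = 76.9570° = 1.343153 rad, β = (θ_goal − ψ) mod 360° = 54.4570° = 0.950453 rad.
Common terms: sin α = 0.974201, cos α = 0.225683, sin β = 0.813679, cos β = 0.581314, cos(α−β) = 0.923880, d² = 64.059455. Work in radians in the unit-radius frame; every candidate has L = ρ·(t + p + q).
LSL: p² = 2 + d² − 2cos(α−β) + 2d(sin α − sin β) = 66.781235; p = √p² = 8.171979; φ = atan2(cos β − cos α, d + sin α − sin β) = 0.043532 rad; t = (φ − α) mod 2π = 4.983565 rad, q = (β − φ) mod 2π = 0.906921 rad → L = 1.79·(4.983565 + 8.171979 + 0.906921) = 1.79·14.062465 = 25.171812 m
RSR: p² = 2 + d² − 2cos(α−β) + 2d(sin β − sin α) = 61.642157; p = √p² = 7.851252; φ = atan2(cos α − cos β, d − sin α + sin β) = -0.045312 rad; t = (α − φ) mod 2π = 1.388464 rad, q = (φ − β) mod 2π = 5.287420 rad → L = 1.79·(1.388464 + 7.851252 + 5.287420) = 1.79·14.527136 = 26.003574 m
LSR: p² = d² − 2 + 2cos(α−β) + 2d(sin α + sin β) = 92.526580; p = √p² = 9.619074; φ = atan2(−cos α − cos β, d + sin α + sin β) − atan2(−2, p) = 0.122768 rad; t = (φ − α) mod 2π = 5.062801 rad, q = (φ − β) mod 2π = 5.455500 rad → L = 1.79·(5.062801 + 9.619074 + 5.455500) = 1.79·20.137374 = 36.045900 m
RSL: p² = d² − 2 + 2cos(α−β) − 2d(sin α + sin β) = 35.287849; p = √p² = 5.940358; φ = atan2(cos α + cos β, d − sin α − sin β) − atan2(2, p) = -0.195653 rad; t = (α − φ) mod 2π = 1.538805 rad, q = (β − φ) mod 2π = 1.146106 rad → L = 1.79·(1.538805 + 5.940358 + 1.146106) = 1.79·8.625269 = 15.439231 m
RLR: c = (6 − d² + 2cos(α−β) + 2d(sin α − sin β))/8 = -6.705270, |c| > 1 → infeasible
LRL: c = (6 − d² + 2cos(α−β) − 2d(sin α − sin β))/8 = -7.347654, |c| > 1 → infeasible
Shortest: RSL with L = 15.439231 m ≈ 15.4392 m

15.4392 m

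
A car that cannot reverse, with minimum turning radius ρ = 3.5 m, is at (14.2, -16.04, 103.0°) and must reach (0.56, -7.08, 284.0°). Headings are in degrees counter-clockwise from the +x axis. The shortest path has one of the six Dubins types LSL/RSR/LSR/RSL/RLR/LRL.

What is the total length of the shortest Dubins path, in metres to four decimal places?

Let ψ = atan2(Δy, Δx) = atan2(8.96, -13.64) = 146.6994° be the start→goal bearing.
Normalize: d = |goal − start| / ρ = 16.319657/3.5 = 4.662759, α = (θ_start − ψ) mod 360° = 316.3006° = 5.520486 rad, β = (θ_goal − ψ) mod 360° = 137.3006° = 2.396347 rad.
Common terms: sin α = -0.690875, cos α = 0.722974, sin β = 0.678152, cos β = -0.734921, cos(α−β) = -0.999848, d² = 21.741322. Work in radians in the unit-radius frame; every candidate has L = ρ·(t + p + q).
LSL: p² = 2 + d² − 2cos(α−β) + 2d(sin α − sin β) = 12.974127; p = √p² = 3.601961; φ = atan2(cos β − cos α, d + sin α − sin β) = -0.416706 rad; t = (φ − α) mod 2π = 0.345993 rad, q = (β − φ) mod 2π = 2.813053 rad → L = 3.5·(0.345993 + 3.601961 + 2.813053) = 3.5·6.761007 = 23.663526 m
RSR: p² = 2 + d² − 2cos(α−β) + 2d(sin β − sin α) = 38.507909; p = √p² = 6.205474; φ = atan2(cos α − cos β, d − sin α + sin β) = 0.237154 rad; t = (α − φ) mod 2π = 5.283333 rad, q = (φ − β) mod 2π = 4.123992 rad → L = 3.5·(5.283333 + 6.205474 + 4.123992) = 3.5·15.612799 = 54.644796 m
LSR: p² = d² − 2 + 2cos(α−β) + 2d(sin α + sin β) = 17.622980; p = √p² = 4.197973; φ = atan2(−cos α − cos β, d + sin α + sin β) − atan2(−2, p) = 0.447176 rad; t = (φ − α) mod 2π = 1.209875 rad, q = (φ − β) mod 2π = 4.334014 rad → L = 3.5·(1.209875 + 4.197973 + 4.334014) = 3.5·9.741862 = 34.096518 m
RSL: p² = d² − 2 + 2cos(α−β) − 2d(sin α + sin β) = 17.860274; p = √p² = 4.226142; φ = atan2(cos α + cos β, d − sin α − sin β) − atan2(2, p) = -0.444571 rad; t = (α − φ) mod 2π = 5.965057 rad, q = (β − φ) mod 2π = 2.840918 rad → L = 3.5·(5.965057 + 4.226142 + 2.840918) = 3.5·13.032117 = 45.612408 m
RLR: c = (6 − d² + 2cos(α−β) + 2d(sin α − sin β))/8 = -3.813489, |c| > 1 → infeasible
LRL: c = (6 − d² + 2cos(α−β) − 2d(sin α − sin β))/8 = -0.621766; p = 2π − arccos c = 4.041394 rad; φ = atan2(cos β − cos α, d + sin α − sin β) = -0.416706 rad; t = (φ − α + p/2) mod 2π = 2.366690 rad, q = (β − α − t + p) mod 2π = 4.833750 rad → L = 3.5·(2.366690 + 4.041394 + 4.833750) = 3.5·11.241833 = 39.346417 m
Shortest: LSL with L = 23.663526 m ≈ 23.6635 m

23.6635 m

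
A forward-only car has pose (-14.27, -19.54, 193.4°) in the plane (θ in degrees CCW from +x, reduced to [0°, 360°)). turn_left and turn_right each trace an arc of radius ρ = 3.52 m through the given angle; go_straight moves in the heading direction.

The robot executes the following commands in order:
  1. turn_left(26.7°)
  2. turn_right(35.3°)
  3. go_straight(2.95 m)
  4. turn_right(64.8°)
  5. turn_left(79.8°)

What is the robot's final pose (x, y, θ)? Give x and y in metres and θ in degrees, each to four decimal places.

(-28.2177, -18.0341, 199.8000°)

set_pose: (x, y, θ) = (-14.2700, -19.5400, 193.4000°), ρ = 3.52
turn_left(26.7°): centre at ρ to the left, rotate +26.7° → (-15.7216, -20.2716, 220.1000°)
turn_right(35.3°): centre at ρ to the right, rotate −35.3° → (-17.6943, -21.0868, 184.8000°)
go_straight(2.95): x += 2.95·cos θ, y += 2.95·sin θ → (-20.6340, -21.3336, 184.8000°)
turn_right(64.8°): centre at ρ to the right, rotate −64.8° → (-23.9769, -19.5860, 120.0000°)
turn_left(79.8°): centre at ρ to the left, rotate +79.8° → (-28.2177, -18.0341, 199.8000°)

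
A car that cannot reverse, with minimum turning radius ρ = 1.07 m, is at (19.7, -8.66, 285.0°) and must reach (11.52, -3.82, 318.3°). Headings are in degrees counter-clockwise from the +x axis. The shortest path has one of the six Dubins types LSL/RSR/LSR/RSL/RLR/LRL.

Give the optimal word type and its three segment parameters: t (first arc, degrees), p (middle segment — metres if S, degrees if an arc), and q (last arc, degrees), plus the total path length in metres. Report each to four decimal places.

Let ψ = atan2(Δy, Δx) = atan2(4.84, -8.18) = 149.3877° be the start→goal bearing.
Normalize: d = |goal − start| / ρ = 9.504630/1.07 = 8.882832, α = (θ_start − ψ) mod 360° = 135.6123° = 2.366880 rad, β = (θ_goal − ψ) mod 360° = 168.9123° = 2.948075 rad.
Common terms: sin α = 0.699511, cos α = -0.714622, sin β = 0.192312, cos β = -0.981334, cos(α−β) = 0.835807, d² = 78.904708. Work in radians in the unit-radius frame; every candidate has L = ρ·(t + p + q).
LSL: p² = 2 + d² − 2cos(α−β) + 2d(sin α − sin β) = 88.243810; p = √p² = 9.393818; φ = atan2(cos β − cos α, d + sin α − sin β) = -0.028396 rad; t = (φ − α) mod 2π = 3.887909 rad, q = (β − φ) mod 2π = 2.976471 rad → L = 1.07·(3.887909 + 9.393818 + 2.976471) = 1.07·16.258198 = 17.396271 m
RSR: p² = 2 + d² − 2cos(α−β) + 2d(sin β − sin α) = 70.222376; p = √p² = 8.379879; φ = atan2(cos α − cos β, d − sin α + sin β) = 0.031833 rad; t = (α − φ) mod 2π = 2.335047 rad, q = (φ − β) mod 2π = 3.366943 rad → L = 1.07·(2.335047 + 8.379879 + 3.366943) = 1.07·14.081870 = 15.067601 m
LSR: p² = d² − 2 + 2cos(α−β) + 2d(sin α + sin β) = 94.420144; p = √p² = 9.717003; φ = atan2(−cos α − cos β, d + sin α + sin β) − atan2(−2, p) = 0.374785 rad; t = (φ − α) mod 2π = 4.291090 rad, q = (φ − β) mod 2π = 3.709896 rad → L = 1.07·(4.291090 + 9.717003 + 3.709896) = 1.07·17.717989 = 18.958248 m
RSL: p² = d² − 2 + 2cos(α−β) − 2d(sin α + sin β) = 62.732501; p = √p² = 7.920385; φ = atan2(cos α + cos β, d − sin α − sin β) − atan2(2, p) = -0.456472 rad; t = (α − φ) mod 2π = 2.823353 rad, q = (β − φ) mod 2π = 3.404547 rad → L = 1.07·(2.823353 + 7.920385 + 3.404547) = 1.07·14.148285 = 15.138665 m
RLR: c = (6 − d² + 2cos(α−β) + 2d(sin α − sin β))/8 = -7.777797, |c| > 1 → infeasible
LRL: c = (6 − d² + 2cos(α−β) − 2d(sin α − sin β))/8 = -10.030476, |c| > 1 → infeasible
Shortest: RSR with L = 15.067601 m ≈ 15.0676 m
Convert RSR to answer units (arcs ×180/π): t = 2.335047·180/π = 133.7884°, p = ρ·p = 1.07·8.379879 = 8.9665 m, q = 3.366943·180/π = 192.9116°, L = 15.0676 m.

RSR: t = 133.7884°, p = 8.9665 m, q = 192.9116°, L = 15.0676 m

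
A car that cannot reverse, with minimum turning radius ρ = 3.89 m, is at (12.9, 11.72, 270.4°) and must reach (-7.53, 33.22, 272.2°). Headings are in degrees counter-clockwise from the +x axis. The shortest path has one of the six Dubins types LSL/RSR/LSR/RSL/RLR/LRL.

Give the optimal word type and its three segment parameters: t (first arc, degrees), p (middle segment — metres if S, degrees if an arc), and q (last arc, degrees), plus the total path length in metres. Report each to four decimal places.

Let ψ = atan2(Δy, Δx) = atan2(21.50, -20.43) = 133.5382° be the start→goal bearing.
Normalize: d = |goal − start| / ρ = 29.658640/3.89 = 7.624329, α = (θ_start − ψ) mod 360° = 136.8618° = 2.388689 rad, β = (θ_goal − ψ) mod 360° = 138.6618° = 2.420105 rad.
Common terms: sin α = 0.683760, cos α = -0.729707, sin β = 0.660502, cos β = -0.750824, cos(α−β) = 0.999507, d² = 58.130392. Work in radians in the unit-radius frame; every candidate has L = ρ·(t + p + q).
LSL: p² = 2 + d² − 2cos(α−β) + 2d(sin α − sin β) = 58.486032; p = √p² = 7.647616; φ = atan2(cos β − cos α, d + sin α − sin β) = -0.002761 rad; t = (φ − α) mod 2π = 3.891735 rad, q = (β − φ) mod 2π = 2.422866 rad → L = 3.89·(3.891735 + 7.647616 + 2.422866) = 3.89·13.962217 = 54.313026 m
RSR: p² = 2 + d² − 2cos(α−β) + 2d(sin β − sin α) = 57.776725; p = √p² = 7.601100; φ = atan2(cos α − cos β, d − sin α + sin β) = 0.002778 rad; t = (α − φ) mod 2π = 2.385911 rad, q = (φ − β) mod 2π = 3.865859 rad → L = 3.89·(2.385911 + 7.601100 + 3.865859) = 3.89·13.852870 = 53.887663 m
LSR: p² = d² − 2 + 2cos(α−β) + 2d(sin α + sin β) = 78.627610; p = √p² = 8.867221; φ = atan2(−cos α − cos β, d + sin α + sin β) − atan2(−2, p) = 0.385442 rad; t = (φ − α) mod 2π = 4.279938 rad, q = (φ − β) mod 2π = 4.248522 rad → L = 3.89·(4.279938 + 8.867221 + 4.248522) = 3.89·17.395681 = 67.669200 m
RSL: p² = d² − 2 + 2cos(α−β) − 2d(sin α + sin β) = 37.631200; p = √p² = 6.134427; φ = atan2(cos α + cos β, d − sin α − sin β) − atan2(2, p) = -0.546685 rad; t = (α − φ) mod 2π = 2.935374 rad, q = (β − φ) mod 2π = 2.966790 rad → L = 3.89·(2.935374 + 6.134427 + 2.966790) = 3.89·12.036592 = 46.822344 m
RLR: c = (6 − d² + 2cos(α−β) + 2d(sin α − sin β))/8 = -6.222091, |c| > 1 → infeasible
LRL: c = (6 − d² + 2cos(α−β) − 2d(sin α − sin β))/8 = -6.310754, |c| > 1 → infeasible
Shortest: RSL with L = 46.822344 m ≈ 46.8223 m
Convert RSL to answer units (arcs ×180/π): t = 2.935374·180/π = 168.1846°, p = ρ·p = 3.89·6.134427 = 23.8629 m, q = 2.966790·180/π = 169.9846°, L = 46.8223 m.

RSL: t = 168.1846°, p = 23.8629 m, q = 169.9846°, L = 46.8223 m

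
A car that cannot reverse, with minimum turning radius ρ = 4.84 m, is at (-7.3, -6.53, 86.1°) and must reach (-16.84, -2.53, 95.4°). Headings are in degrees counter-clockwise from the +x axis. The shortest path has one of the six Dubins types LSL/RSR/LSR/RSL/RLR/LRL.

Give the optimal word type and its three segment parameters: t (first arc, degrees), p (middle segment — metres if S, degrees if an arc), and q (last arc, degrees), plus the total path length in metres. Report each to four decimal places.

RSR: t = 292.7108°, p = 10.6818 m, q = 57.9892°, L = 40.3068 m

Let ψ = atan2(Δy, Δx) = atan2(4.00, -9.54) = 157.2523° be the start→goal bearing.
Normalize: d = |goal − start| / ρ = 10.344641/4.84 = 2.137323, α = (θ_start − ψ) mod 360° = 288.8477° = 5.041343 rad, β = (θ_goal − ψ) mod 360° = 298.1477° = 5.203659 rad.
Common terms: sin α = -0.946381, cos α = 0.323053, sin β = -0.881735, cos β = 0.471746, cos(α−β) = 0.986856, d² = 4.568148. Work in radians in the unit-radius frame; every candidate has L = ρ·(t + p + q).
LSL: p² = 2 + d² − 2cos(α−β) + 2d(sin α − sin β) = 4.318097; p = √p² = 2.078003; φ = atan2(cos β − cos α, d + sin α − sin β) = 0.071617 rad; t = (φ − α) mod 2π = 1.313459 rad, q = (β − φ) mod 2π = 5.132042 rad → L = 4.84·(1.313459 + 2.078003 + 5.132042) = 4.84·8.523504 = 41.253759 m
RSR: p² = 2 + d² − 2cos(α−β) + 2d(sin β − sin α) = 4.870776; p = √p² = 2.206983; φ = atan2(cos α − cos β, d − sin α + sin β) = -0.067425 rad; t = (α − φ) mod 2π = 5.108768 rad, q = (φ − β) mod 2π = 1.012102 rad → L = 4.84·(5.108768 + 2.206983 + 1.012102) = 4.84·8.327853 = 40.306809 m
LSR: p² = d² − 2 + 2cos(α−β) + 2d(sin α + sin β) = -3.272685 < 0 → infeasible
RSL: p² = d² − 2 + 2cos(α−β) − 2d(sin α + sin β) = 12.356403; p = √p² = 3.515168; φ = atan2(cos α + cos β, d − sin α − sin β) − atan2(2, p) = -0.319475 rad; t = (α − φ) mod 2π = 5.360818 rad, q = (β − φ) mod 2π = 5.523134 rad → L = 4.84·(5.360818 + 3.515168 + 5.523134) = 4.84·14.399119 = 69.691736 m
RLR: c = (6 − d² + 2cos(α−β) + 2d(sin α − sin β))/8 = 0.391153; p = 2π − arccos c = 5.114273 rad; φ = atan2(cos α − cos β, d − sin α + sin β) = -0.067425 rad; t = (α − φ + p/2) mod 2π = 1.382719 rad, q = (α − β − t + p) mod 2π = 3.569238 rad → L = 4.84·(1.382719 + 5.114273 + 3.569238) = 4.84·10.066231 = 48.720556 m
LRL: c = (6 − d² + 2cos(α−β) − 2d(sin α − sin β))/8 = 0.460238; p = 2π − arccos c = 5.190652 rad; φ = atan2(cos β − cos α, d + sin α − sin β) = 0.071617 rad; t = (φ − α + p/2) mod 2π = 3.908785 rad, q = (β − α − t + p) mod 2π = 1.444183 rad → L = 4.84·(3.908785 + 5.190652 + 1.444183) = 4.84·10.543620 = 51.031120 m
Shortest: RSR with L = 40.306809 m ≈ 40.3068 m
Convert RSR to answer units (arcs ×180/π): t = 5.108768·180/π = 292.7108°, p = ρ·p = 4.84·2.206983 = 10.6818 m, q = 1.012102·180/π = 57.9892°, L = 40.3068 m.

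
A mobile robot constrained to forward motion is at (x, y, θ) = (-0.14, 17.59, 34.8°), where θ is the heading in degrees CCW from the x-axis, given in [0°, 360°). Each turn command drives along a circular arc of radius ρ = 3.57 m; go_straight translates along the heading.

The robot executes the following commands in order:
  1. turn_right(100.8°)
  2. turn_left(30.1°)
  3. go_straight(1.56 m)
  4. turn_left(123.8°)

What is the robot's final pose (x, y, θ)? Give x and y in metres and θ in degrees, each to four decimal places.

(13.2514, 16.5170, 87.9000°)

set_pose: (x, y, θ) = (-0.1400, 17.5900, 34.8000°), ρ = 3.57
turn_right(100.8°): centre at ρ to the right, rotate −100.8° → (5.1588, 16.1105, -66.0000° ≡ 294.0000°)
turn_left(30.1°): centre at ρ to the left, rotate +30.1° → (6.3268, 14.6707, 324.1000°)
go_straight(1.56): x += 1.56·cos θ, y += 1.56·sin θ → (7.5905, 13.7560, 324.1000°)
turn_left(123.8°): centre at ρ to the left, rotate +123.8° → (13.2514, 16.5170, 447.9000° ≡ 87.9000°)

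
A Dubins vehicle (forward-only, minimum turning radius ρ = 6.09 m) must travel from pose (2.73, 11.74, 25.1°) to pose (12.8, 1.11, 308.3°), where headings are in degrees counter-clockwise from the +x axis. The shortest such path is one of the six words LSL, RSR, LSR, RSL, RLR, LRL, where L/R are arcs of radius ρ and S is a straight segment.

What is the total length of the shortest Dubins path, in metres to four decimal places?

Let ψ = atan2(Δy, Δx) = atan2(-10.63, 10.07) = -46.5497° be the start→goal bearing.
Normalize: d = |goal − start| / ρ = 14.642466/6.09 = 2.404346, α = (θ_start − ψ) mod 360° = 71.6497° = 1.250522 rad, β = (θ_goal − ψ) mod 360° = 354.8497° = 6.193295 rad.
Common terms: sin α = 0.949149, cos α = 0.314827, sin β = -0.089770, cos β = 0.995963, cos(α−β) = 0.228351, d² = 5.780879. Work in radians in the unit-radius frame; every candidate has L = ρ·(t + p + q).
LSL: p² = 2 + d² − 2cos(α−β) + 2d(sin α − sin β) = 12.320016; p = √p² = 3.509988; φ = atan2(cos β − cos α, d + sin α − sin β) = 0.195296 rad; t = (φ − α) mod 2π = 5.227959 rad, q = (β − φ) mod 2π = 5.997999 rad → L = 6.09·(5.227959 + 3.509988 + 5.997999) = 6.09·14.735946 = 89.741910 m
RSR: p² = 2 + d² − 2cos(α−β) + 2d(sin β − sin α) = 2.328337; p = √p² = 1.525889; φ = atan2(cos α − cos β, d − sin α + sin β) = -0.462723 rad; t = (α − φ) mod 2π = 1.713245 rad, q = (φ − β) mod 2π = 5.910353 rad → L = 6.09·(1.713245 + 1.525889 + 5.910353) = 6.09·9.149487 = 55.720377 m
LSR: p² = d² − 2 + 2cos(α−β) + 2d(sin α + sin β) = 8.370072; p = √p² = 2.893108; φ = atan2(−cos α − cos β, d + sin α + sin β) − atan2(−2, p) = 0.222957 rad; t = (φ − α) mod 2π = 5.255620 rad, q = (φ − β) mod 2π = 0.312847 rad → L = 6.09·(5.255620 + 2.893108 + 0.312847) = 6.09·8.461574 = 51.530988 m
RSL: p² = d² − 2 + 2cos(α−β) − 2d(sin α + sin β) = 0.105088; p = √p² = 0.324173; φ = atan2(cos α + cos β, d − sin α − sin β) − atan2(2, p) = -0.706528 rad; t = (α − φ) mod 2π = 1.957050 rad, q = (β − φ) mod 2π = 0.616637 rad → L = 6.09·(1.957050 + 0.324173 + 0.616637) = 6.09·2.897860 = 17.647970 m
RLR: c = (6 − d² + 2cos(α−β) + 2d(sin α − sin β))/8 = 0.708958; p = 2π − arccos c = 5.500408 rad; φ = atan2(cos α − cos β, d − sin α + sin β) = -0.462723 rad; t = (α − φ + p/2) mod 2π = 4.463449 rad, q = (α − β − t + p) mod 2π = 2.377372 rad → L = 6.09·(4.463449 + 5.500408 + 2.377372) = 6.09·12.341230 = 75.158089 m
LRL: c = (6 − d² + 2cos(α−β) − 2d(sin α − sin β))/8 = -0.540002; p = 2π − arccos c = 4.141949 rad; φ = atan2(cos β − cos α, d + sin α − sin β) = 0.195296 rad; t = (φ − α + p/2) mod 2π = 1.015748 rad, q = (β − α − t + p) mod 2π = 1.785789 rad → L = 6.09·(1.015748 + 4.141949 + 1.785789) = 6.09·6.943486 = 42.285830 m
Shortest: RSL with L = 17.647970 m ≈ 17.6480 m

17.6480 m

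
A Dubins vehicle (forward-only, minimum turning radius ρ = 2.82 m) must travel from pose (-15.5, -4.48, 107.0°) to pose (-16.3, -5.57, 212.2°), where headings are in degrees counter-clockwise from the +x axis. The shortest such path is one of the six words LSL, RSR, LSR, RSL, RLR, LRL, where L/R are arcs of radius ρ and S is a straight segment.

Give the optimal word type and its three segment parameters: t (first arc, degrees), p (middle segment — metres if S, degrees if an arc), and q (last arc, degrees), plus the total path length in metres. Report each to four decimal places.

Let ψ = atan2(Δy, Δx) = atan2(-1.09, -0.80) = -126.2766° be the start→goal bearing.
Normalize: d = |goal − start| / ρ = 1.352072/2.82 = 0.479458, α = (θ_start − ψ) mod 360° = 233.2766° = 4.071445 rad, β = (θ_goal − ψ) mod 360° = 338.4766° = 5.907531 rad.
Common terms: sin α = -0.801532, cos α = -0.597952, sin β = -0.366881, cos β = 0.930268, cos(α−β) = -0.262189, d² = 0.229880. Work in radians in the unit-radius frame; every candidate has L = ρ·(t + p + q).
LSL: p² = 2 + d² − 2cos(α−β) + 2d(sin α − sin β) = 2.337465; p = √p² = 1.528877; φ = atan2(cos β − cos α, d + sin α − sin β) = 1.541485 rad; t = (φ − α) mod 2π = 3.753225 rad, q = (β − φ) mod 2π = 4.366047 rad → L = 2.82·(3.753225 + 1.528877 + 4.366047) = 2.82·9.648149 = 27.207779 m
RSR: p² = 2 + d² − 2cos(α−β) + 2d(sin β − sin α) = 3.171053; p = √p² = 1.780745; φ = atan2(cos α − cos β, d − sin α + sin β) = -1.031736 rad; t = (α − φ) mod 2π = 5.103181 rad, q = (φ − β) mod 2π = 5.627103 rad → L = 2.82·(5.103181 + 1.780745 + 5.627103) = 2.82·12.511029 = 35.281102 m
LSR: p² = d² − 2 + 2cos(α−β) + 2d(sin α + sin β) = -3.414908 < 0 → infeasible
RSL: p² = d² − 2 + 2cos(α−β) − 2d(sin α + sin β) = -1.174088 < 0 → infeasible
RLR: c = (6 − d² + 2cos(α−β) + 2d(sin α − sin β))/8 = 0.603618; p = 2π − arccos c = 5.360421 rad; φ = atan2(cos α − cos β, d − sin α + sin β) = -1.031736 rad; t = (α − φ + p/2) mod 2π = 1.500206 rad, q = (α − β − t + p) mod 2π = 2.024128 rad → L = 2.82·(1.500206 + 5.360421 + 2.024128) = 2.82·8.884755 = 25.055010 m
LRL: c = (6 − d² + 2cos(α−β) − 2d(sin α − sin β))/8 = 0.707817; p = 2π − arccos c = 5.498792 rad; φ = atan2(cos β − cos α, d + sin α − sin β) = 1.541485 rad; t = (φ − α + p/2) mod 2π = 0.219436 rad, q = (β − α − t + p) mod 2π = 0.832257 rad → L = 2.82·(0.219436 + 5.498792 + 0.832257) = 2.82·6.550485 = 18.472367 m
Shortest: LRL with L = 18.472367 m ≈ 18.4724 m
Convert LRL to answer units (arcs ×180/π): t = 0.219436·180/π = 12.5727°, p = 5.498792·180/π = 315.0576°, q = 0.832257·180/π = 47.6848°, L = 18.4724 m.

LRL: t = 12.5727°, p = 315.0576°, q = 47.6848°, L = 18.4724 m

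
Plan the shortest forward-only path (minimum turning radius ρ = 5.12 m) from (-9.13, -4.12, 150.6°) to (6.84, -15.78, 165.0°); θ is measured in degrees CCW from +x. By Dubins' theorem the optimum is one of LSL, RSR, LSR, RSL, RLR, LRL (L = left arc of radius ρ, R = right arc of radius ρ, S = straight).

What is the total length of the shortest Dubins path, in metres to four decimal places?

Let ψ = atan2(Δy, Δx) = atan2(-11.66, 15.97) = -36.1339° be the start→goal bearing.
Normalize: d = |goal − start| / ρ = 19.773631/5.12 = 3.862037, α = (θ_start − ψ) mod 360° = 186.7339° = 3.259121 rad, β = (θ_goal − ψ) mod 360° = 201.1339° = 3.510449 rad.
Common terms: sin α = -0.117258, cos α = -0.993101, sin β = -0.360549, cos β = -0.932740, cos(α−β) = 0.968583, d² = 14.915333. Work in radians in the unit-radius frame; every candidate has L = ρ·(t + p + q).
LSL: p² = 2 + d² − 2cos(α−β) + 2d(sin α − sin β) = 16.857360; p = √p² = 4.105772; φ = atan2(cos β − cos α, d + sin α − sin β) = 0.014702 rad; t = (φ − α) mod 2π = 3.038766 rad, q = (β − φ) mod 2π = 3.495747 rad → L = 5.12·(3.038766 + 4.105772 + 3.495747) = 5.12·10.640284 = 54.478255 m
RSR: p² = 2 + d² − 2cos(α−β) + 2d(sin β − sin α) = 13.098973; p = √p² = 3.619250; φ = atan2(cos α − cos β, d − sin α + sin β) = -0.016679 rad; t = (α − φ) mod 2π = 3.275800 rad, q = (φ − β) mod 2π = 2.756058 rad → L = 5.12·(3.275800 + 3.619250 + 2.756058) = 5.12·9.651108 = 49.413674 m
LSR: p² = d² − 2 + 2cos(α−β) + 2d(sin α + sin β) = 11.161884; p = √p² = 3.340941; φ = atan2(−cos α − cos β, d + sin α + sin β) − atan2(−2, p) = 1.056776 rad; t = (φ − α) mod 2π = 4.080840 rad, q = (φ − β) mod 2π = 3.829512 rad → L = 5.12·(4.080840 + 3.340941 + 3.829512) = 5.12·11.251293 = 57.606619 m
RSL: p² = d² − 2 + 2cos(α−β) − 2d(sin α + sin β) = 18.543114; p = √p² = 4.306172; φ = atan2(cos α + cos β, d − sin α − sin β) − atan2(2, p) = -0.852456 rad; t = (α − φ) mod 2π = 4.111578 rad, q = (β − φ) mod 2π = 4.362905 rad → L = 5.12·(4.111578 + 4.306172 + 4.362905) = 5.12·12.780654 = 65.436949 m
RLR: c = (6 − d² + 2cos(α−β) + 2d(sin α − sin β))/8 = -0.637372; p = 2π − arccos c = 4.021307 rad; φ = atan2(cos α − cos β, d − sin α + sin β) = -0.016679 rad; t = (α − φ + p/2) mod 2π = 5.286453 rad, q = (α − β − t + p) mod 2π = 4.766711 rad → L = 5.12·(5.286453 + 4.021307 + 4.766711) = 5.12·14.074471 = 72.061291 m
LRL: c = (6 − d² + 2cos(α−β) − 2d(sin α − sin β))/8 = -1.107170, |c| > 1 → infeasible
Shortest: RSR with L = 49.413674 m ≈ 49.4137 m

49.4137 m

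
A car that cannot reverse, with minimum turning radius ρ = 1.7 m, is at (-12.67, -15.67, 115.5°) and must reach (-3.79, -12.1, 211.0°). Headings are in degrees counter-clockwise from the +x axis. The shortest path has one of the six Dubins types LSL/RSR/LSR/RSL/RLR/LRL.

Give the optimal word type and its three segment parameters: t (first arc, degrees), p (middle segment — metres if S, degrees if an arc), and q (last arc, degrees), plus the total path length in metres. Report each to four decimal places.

RSR: t = 81.9207°, p = 7.7660 m, q = 182.5793°, L = 15.6139 m

Let ψ = atan2(Δy, Δx) = atan2(3.57, 8.88) = 21.9015° be the start→goal bearing.
Normalize: d = |goal − start| / ρ = 9.570752/1.7 = 5.629854, α = (θ_start − ψ) mod 360° = 93.5985° = 1.633603 rad, β = (θ_goal − ψ) mod 360° = 189.0985° = 3.300392 rad.
Common terms: sin α = 0.998028, cos α = -0.062765, sin β = -0.158133, cos β = -0.987418, cos(α−β) = -0.095846, d² = 31.695260. Work in radians in the unit-radius frame; every candidate has L = ρ·(t + p + q).
LSL: p² = 2 + d² − 2cos(α−β) + 2d(sin α − sin β) = 46.904990; p = √p² = 6.848722; φ = atan2(cos β − cos α, d + sin α − sin β) = -0.135425 rad; t = (φ − α) mod 2π = 4.514158 rad, q = (β − φ) mod 2π = 3.435817 rad → L = 1.7·(4.514158 + 6.848722 + 3.435817) = 1.7·14.798696 = 25.157784 m
RSR: p² = 2 + d² − 2cos(α−β) + 2d(sin β − sin α) = 20.868912; p = √p² = 4.568250; φ = atan2(cos α − cos β, d − sin α + sin β) = 0.203817 rad; t = (α − φ) mod 2π = 1.429786 rad, q = (φ − β) mod 2π = 3.186610 rad → L = 1.7·(1.429786 + 4.568250 + 3.186610) = 1.7·9.184646 = 15.613899 m
LSR: p² = d² − 2 + 2cos(α−β) + 2d(sin α + sin β) = 38.960546; p = √p² = 6.241838; φ = atan2(−cos α − cos β, d + sin α + sin β) − atan2(−2, p) = 0.471001 rad; t = (φ − α) mod 2π = 5.120584 rad, q = (φ − β) mod 2π = 3.453794 rad → L = 1.7·(5.120584 + 6.241838 + 3.453794) = 1.7·14.816216 = 25.187567 m
RSL: p² = d² − 2 + 2cos(α−β) − 2d(sin α + sin β) = 20.046590; p = √p² = 4.477342; φ = atan2(cos α + cos β, d − sin α − sin β) − atan2(2, p) = -0.635933 rad; t = (α − φ) mod 2π = 2.269535 rad, q = (β − φ) mod 2π = 3.936325 rad → L = 1.7·(2.269535 + 4.477342 + 3.936325) = 1.7·10.683202 = 18.161443 m
RLR: c = (6 − d² + 2cos(α−β) + 2d(sin α − sin β))/8 = -1.608614, |c| > 1 → infeasible
LRL: c = (6 − d² + 2cos(α−β) − 2d(sin α − sin β))/8 = -4.863124, |c| > 1 → infeasible
Shortest: RSR with L = 15.613899 m ≈ 15.6139 m
Convert RSR to answer units (arcs ×180/π): t = 1.429786·180/π = 81.9207°, p = ρ·p = 1.7·4.568250 = 7.7660 m, q = 3.186610·180/π = 182.5793°, L = 15.6139 m.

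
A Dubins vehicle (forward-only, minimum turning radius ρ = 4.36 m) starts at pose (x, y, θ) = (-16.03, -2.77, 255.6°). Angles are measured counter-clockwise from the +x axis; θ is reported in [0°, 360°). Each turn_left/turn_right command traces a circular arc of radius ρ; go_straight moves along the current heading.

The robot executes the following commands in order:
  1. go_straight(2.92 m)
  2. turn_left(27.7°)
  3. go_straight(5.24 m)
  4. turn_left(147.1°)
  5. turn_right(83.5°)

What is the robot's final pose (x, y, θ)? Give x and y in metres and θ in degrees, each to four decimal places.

(-2.1248, -10.4606, 346.9000°)

set_pose: (x, y, θ) = (-16.0300, -2.7700, 255.6000°), ρ = 4.36
go_straight(2.92): x += 2.92·cos θ, y += 2.92·sin θ → (-16.7562, -5.5983, 255.6000°)
turn_left(27.7°): centre at ρ to the left, rotate +27.7° → (-16.7762, -7.6856, 283.3000°)
go_straight(5.24): x += 5.24·cos θ, y += 5.24·sin θ → (-15.5708, -12.7850, 283.3000°)
turn_left(147.1°): centre at ρ to the left, rotate +147.1° → (-7.2203, -13.2446, 430.4000° ≡ 70.4000°)
turn_right(83.5°): centre at ρ to the right, rotate −83.5° → (-2.1248, -10.4606, -13.1000° ≡ 346.9000°)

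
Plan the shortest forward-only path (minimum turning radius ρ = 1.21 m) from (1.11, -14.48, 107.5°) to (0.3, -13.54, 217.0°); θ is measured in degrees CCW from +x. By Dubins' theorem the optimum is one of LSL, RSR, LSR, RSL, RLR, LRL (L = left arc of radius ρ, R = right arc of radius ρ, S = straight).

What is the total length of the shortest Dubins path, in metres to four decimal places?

8.7807 m

Let ψ = atan2(Δy, Δx) = atan2(0.94, -0.81) = 130.7515° be the start→goal bearing.
Normalize: d = |goal − start| / ρ = 1.240846/1.21 = 1.025493, α = (θ_start − ψ) mod 360° = 336.7485° = 5.877369 rad, β = (θ_goal − ψ) mod 360° = 86.2485° = 1.505320 rad.
Common terms: sin α = -0.394769, cos α = 0.918781, sin β = 0.997857, cos β = 0.065430, cos(α−β) = -0.333807, d² = 1.051636. Work in radians in the unit-radius frame; every candidate has L = ρ·(t + p + q).
LSL: p² = 2 + d² − 2cos(α−β) + 2d(sin α − sin β) = 0.862994; p = √p² = 0.928975; φ = atan2(cos β − cos α, d + sin α − sin β) = -1.977084 rad; t = (φ − α) mod 2π = 4.711917 rad, q = (β − φ) mod 2π = 3.482404 rad → L = 1.21·(4.711917 + 0.928975 + 3.482404) = 1.21·9.123295 = 11.039187 m
RSR: p² = 2 + d² − 2cos(α−β) + 2d(sin β − sin α) = 6.575505; p = √p² = 2.564275; φ = atan2(cos α − cos β, d − sin α + sin β) = 0.339255 rad; t = (α − φ) mod 2π = 5.538115 rad, q = (φ − β) mod 2π = 5.117120 rad → L = 1.21·(5.538115 + 2.564275 + 5.117120) = 1.21·13.219510 = 15.995607 m
LSR: p² = d² − 2 + 2cos(α−β) + 2d(sin α + sin β) = -0.379052 < 0 → infeasible
RSL: p² = d² − 2 + 2cos(α−β) − 2d(sin α + sin β) = -2.852904 < 0 → infeasible
RLR: c = (6 − d² + 2cos(α−β) + 2d(sin α − sin β))/8 = 0.178062; p = 2π − arccos c = 4.891405 rad; φ = atan2(cos α − cos β, d − sin α + sin β) = 0.339255 rad; t = (α − φ + p/2) mod 2π = 1.700632 rad, q = (α − β − t + p) mod 2π = 1.279638 rad → L = 1.21·(1.700632 + 4.891405 + 1.279638) = 1.21·7.871675 = 9.524727 m
LRL: c = (6 − d² + 2cos(α−β) − 2d(sin α − sin β))/8 = 0.892126; p = 2π − arccos c = 5.814418 rad; φ = atan2(cos β − cos α, d + sin α − sin β) = -1.977084 rad; t = (φ − α + p/2) mod 2π = 1.335941 rad, q = (β − α − t + p) mod 2π = 0.106427 rad → L = 1.21·(1.335941 + 5.814418 + 0.106427) = 1.21·7.256786 = 8.780711 m
Shortest: LRL with L = 8.780711 m ≈ 8.7807 m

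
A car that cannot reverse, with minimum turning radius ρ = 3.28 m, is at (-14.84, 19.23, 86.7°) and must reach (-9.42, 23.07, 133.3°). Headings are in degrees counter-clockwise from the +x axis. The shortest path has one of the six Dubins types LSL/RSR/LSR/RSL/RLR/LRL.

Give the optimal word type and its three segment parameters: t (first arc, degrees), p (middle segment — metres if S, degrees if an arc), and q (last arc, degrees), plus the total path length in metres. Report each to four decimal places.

Let ψ = atan2(Δy, Δx) = atan2(3.84, 5.42) = 35.3171° be the start→goal bearing.
Normalize: d = |goal − start| / ρ = 6.642439/3.28 = 2.025134, α = (θ_start − ψ) mod 360° = 51.3829° = 0.896801 rad, β = (θ_goal − ψ) mod 360° = 97.9829° = 1.710125 rad.
Common terms: sin α = 0.781334, cos α = 0.624113, sin β = 0.990310, cos β = -0.138878, cos(α−β) = 0.687088, d² = 4.101167. Work in radians in the unit-radius frame; every candidate has L = ρ·(t + p + q).
LSL: p² = 2 + d² − 2cos(α−β) + 2d(sin α − sin β) = 3.880588; p = √p² = 1.969921; φ = atan2(cos β − cos α, d + sin α − sin β) = -0.397723 rad; t = (φ − α) mod 2π = 4.988661 rad, q = (β − φ) mod 2π = 2.107848 rad → L = 3.28·(4.988661 + 1.969921 + 2.107848) = 3.28·9.066429 = 29.737889 m
RSR: p² = 2 + d² − 2cos(α−β) + 2d(sin β − sin α) = 5.573397; p = √p² = 2.360804; φ = atan2(cos α − cos β, d − sin α + sin β) = 0.329099 rad; t = (α − φ) mod 2π = 0.567702 rad, q = (φ − β) mod 2π = 4.902160 rad → L = 3.28·(0.567702 + 2.360804 + 4.902160) = 3.28·7.830666 = 25.684585 m
LSR: p² = d² − 2 + 2cos(α−β) + 2d(sin α + sin β) = 10.650975; p = √p² = 3.263583; φ = atan2(−cos α − cos β, d + sin α + sin β) − atan2(−2, p) = 0.422683 rad; t = (φ − α) mod 2π = 5.809067 rad, q = (φ − β) mod 2π = 4.995743 rad → L = 3.28·(5.809067 + 3.263583 + 4.995743) = 3.28·14.068393 = 46.144329 m
RSL: p² = d² − 2 + 2cos(α−β) − 2d(sin α + sin β) = -3.700290 < 0 → infeasible
RLR: c = (6 − d² + 2cos(α−β) + 2d(sin α − sin β))/8 = 0.303325; p = 2π − arccos c = 5.020569 rad; φ = atan2(cos α − cos β, d − sin α + sin β) = 0.329099 rad; t = (α − φ + p/2) mod 2π = 3.077986 rad, q = (α − β − t + p) mod 2π = 1.129260 rad → L = 3.28·(3.077986 + 5.020569 + 1.129260) = 3.28·9.227815 = 30.267235 m
LRL: c = (6 − d² + 2cos(α−β) − 2d(sin α − sin β))/8 = 0.514927; p = 2π − arccos c = 5.253311 rad; φ = atan2(cos β − cos α, d + sin α − sin β) = -0.397723 rad; t = (φ − α + p/2) mod 2π = 1.332131 rad, q = (β − α − t + p) mod 2π = 4.734503 rad → L = 3.28·(1.332131 + 5.253311 + 4.734503) = 3.28·11.319945 = 37.129421 m
Shortest: RSR with L = 25.684585 m ≈ 25.6846 m
Convert RSR to answer units (arcs ×180/π): t = 0.567702·180/π = 32.5269°, p = ρ·p = 3.28·2.360804 = 7.7434 m, q = 4.902160·180/π = 280.8731°, L = 25.6846 m.

RSR: t = 32.5269°, p = 7.7434 m, q = 280.8731°, L = 25.6846 m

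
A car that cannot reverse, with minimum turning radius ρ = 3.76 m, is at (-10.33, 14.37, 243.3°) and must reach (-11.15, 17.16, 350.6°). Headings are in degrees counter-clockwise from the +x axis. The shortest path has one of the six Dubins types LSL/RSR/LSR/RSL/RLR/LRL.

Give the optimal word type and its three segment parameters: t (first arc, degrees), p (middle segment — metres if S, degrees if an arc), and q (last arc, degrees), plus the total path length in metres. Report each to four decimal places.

LRL: t = 13.7957°, p = 287.1406°, q = 20.6449°, L = 21.1036 m

Let ψ = atan2(Δy, Δx) = atan2(2.79, -0.82) = 106.3784° be the start→goal bearing.
Normalize: d = |goal − start| / ρ = 2.908006/3.76 = 0.773406, α = (θ_start − ψ) mod 360° = 136.9216° = 2.389732 rad, β = (θ_goal − ψ) mod 360° = 244.2216° = 4.262471 rad.
Common terms: sin α = 0.682999, cos α = -0.730420, sin β = -0.900483, cos β = -0.434892, cos(α−β) = -0.297375, d² = 0.598157. Work in radians in the unit-radius frame; every candidate has L = ρ·(t + p + q).
LSL: p² = 2 + d² − 2cos(α−β) + 2d(sin α − sin β) = 5.642254; p = √p² = 2.375343; φ = atan2(cos β − cos α, d + sin α − sin β) = 0.124738 rad; t = (φ − α) mod 2π = 4.018191 rad, q = (β − φ) mod 2π = 4.137733 rad → L = 3.76·(4.018191 + 2.375343 + 4.137733) = 3.76·10.531267 = 39.597562 m
RSR: p² = 2 + d² − 2cos(α−β) + 2d(sin β − sin α) = 0.743559; p = √p² = 0.862299; φ = atan2(cos α − cos β, d − sin α + sin β) = -2.791781 rad; t = (α − φ) mod 2π = 5.181514 rad, q = (φ − β) mod 2π = 5.512119 rad → L = 3.76·(5.181514 + 0.862299 + 5.512119) = 3.76·11.555931 = 43.450300 m
LSR: p² = d² − 2 + 2cos(α−β) + 2d(sin α + sin β) = -2.333000 < 0 → infeasible
RSL: p² = d² − 2 + 2cos(α−β) − 2d(sin α + sin β) = -1.660186 < 0 → infeasible
RLR: c = (6 − d² + 2cos(α−β) + 2d(sin α − sin β))/8 = 0.907055; p = 2π − arccos c = 5.848625 rad; φ = atan2(cos α − cos β, d − sin α + sin β) = -2.791781 rad; t = (α − φ + p/2) mod 2π = 1.822641 rad, q = (α − β − t + p) mod 2π = 2.153246 rad → L = 3.76·(1.822641 + 5.848625 + 2.153246) = 3.76·9.824511 = 36.940162 m
LRL: c = (6 − d² + 2cos(α−β) − 2d(sin α − sin β))/8 = 0.294718; p = 2π − arccos c = 5.011550 rad; φ = atan2(cos β − cos α, d + sin α − sin β) = 0.124738 rad; t = (φ − α + p/2) mod 2π = 0.240780 rad, q = (β − α − t + p) mod 2π = 0.360322 rad → L = 3.76·(0.240780 + 5.011550 + 0.360322) = 3.76·5.612652 = 21.103572 m
Shortest: LRL with L = 21.103572 m ≈ 21.1036 m
Convert LRL to answer units (arcs ×180/π): t = 0.240780·180/π = 13.7957°, p = 5.011550·180/π = 287.1406°, q = 0.360322·180/π = 20.6449°, L = 21.1036 m.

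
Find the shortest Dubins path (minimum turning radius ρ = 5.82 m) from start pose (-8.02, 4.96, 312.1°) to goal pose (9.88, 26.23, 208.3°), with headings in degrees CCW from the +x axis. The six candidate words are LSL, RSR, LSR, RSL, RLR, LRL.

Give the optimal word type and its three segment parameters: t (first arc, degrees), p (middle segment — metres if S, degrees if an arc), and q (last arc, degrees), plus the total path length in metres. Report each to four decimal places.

LSL: t = 84.7431°, p = 20.4190 m, q = 171.4569°, L = 46.4433 m

Let ψ = atan2(Δy, Δx) = atan2(21.27, 17.90) = 49.9173° be the start→goal bearing.
Normalize: d = |goal − start| / ρ = 27.799692/5.82 = 4.776579, α = (θ_start − ψ) mod 360° = 262.1827° = 4.575951 rad, β = (θ_goal − ψ) mod 360° = 158.3827° = 2.764299 rad.
Common terms: sin α = -0.990707, cos α = -0.136016, sin β = 0.368406, cos β = -0.929665, cos(α−β) = -0.238533, d² = 22.815711. Work in radians in the unit-radius frame; every candidate has L = ρ·(t + p + q).
LSL: p² = 2 + d² − 2cos(α−β) + 2d(sin α − sin β) = 12.308958; p = √p² = 3.508412; φ = atan2(cos β − cos α, d + sin α − sin β) = -0.228188 rad; t = (φ − α) mod 2π = 1.479046 rad, q = (β − φ) mod 2π = 2.992487 rad → L = 5.82·(1.479046 + 3.508412 + 2.992487) = 5.82·7.979946 = 46.443286 m
RSR: p² = 2 + d² − 2cos(α−β) + 2d(sin β − sin α) = 38.276598; p = √p² = 6.186808; φ = atan2(cos α − cos β, d − sin α + sin β) = 0.128635 rad; t = (α − φ) mod 2π = 4.447315 rad, q = (φ − β) mod 2π = 3.647522 rad → L = 5.82·(4.447315 + 6.186808 + 3.647522) = 5.82·14.281645 = 83.119177 m
LSR: p² = d² − 2 + 2cos(α−β) + 2d(sin α + sin β) = 14.393707; p = √p² = 3.793904; φ = atan2(−cos α − cos β, d + sin α + sin β) − atan2(−2, p) = 0.736251 rad; t = (φ − α) mod 2π = 2.443486 rad, q = (φ − β) mod 2π = 4.255138 rad → L = 5.82·(2.443486 + 3.793904 + 4.255138) = 5.82·10.492528 = 61.066511 m
RSL: p² = d² − 2 + 2cos(α−β) − 2d(sin α + sin β) = 26.283582; p = √p² = 5.126752; φ = atan2(cos α + cos β, d − sin α − sin β) − atan2(2, p) = -0.566836 rad; t = (α − φ) mod 2π = 5.142786 rad, q = (β − φ) mod 2π = 3.331135 rad → L = 5.82·(5.142786 + 5.126752 + 3.331135) = 5.82·13.600673 = 79.155916 m
RLR: c = (6 − d² + 2cos(α−β) + 2d(sin α − sin β))/8 = -3.784575, |c| > 1 → infeasible
LRL: c = (6 − d² + 2cos(α−β) − 2d(sin α − sin β))/8 = -0.538620; p = 2π − arccos c = 4.143591 rad; φ = atan2(cos β − cos α, d + sin α − sin β) = -0.228188 rad; t = (φ − α + p/2) mod 2π = 3.550842 rad, q = (β − α − t + p) mod 2π = 5.064283 rad → L = 5.82·(3.550842 + 4.143591 + 5.064283) = 5.82·12.758715 = 74.255723 m
Shortest: LSL with L = 46.443286 m ≈ 46.4433 m
Convert LSL to answer units (arcs ×180/π): t = 1.479046·180/π = 84.7431°, p = ρ·p = 5.82·3.508412 = 20.4190 m, q = 2.992487·180/π = 171.4569°, L = 46.4433 m.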